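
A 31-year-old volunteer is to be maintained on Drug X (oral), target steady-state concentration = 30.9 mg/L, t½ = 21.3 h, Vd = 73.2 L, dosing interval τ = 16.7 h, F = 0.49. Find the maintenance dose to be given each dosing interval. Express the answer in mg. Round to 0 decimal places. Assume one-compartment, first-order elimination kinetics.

2509 mg

k = ln2 / t½ = 0.693147 / 21.3 = 0.03254 h⁻¹
CL = k × Vd = 0.03254 × 73.2 = 2.382 L/h
At steady state, F × (Dose/τ) = Css × CL.
Dose = Css × CL × τ / F = 30.9 × 2.382 × 16.7 / 0.49 = 2509 mg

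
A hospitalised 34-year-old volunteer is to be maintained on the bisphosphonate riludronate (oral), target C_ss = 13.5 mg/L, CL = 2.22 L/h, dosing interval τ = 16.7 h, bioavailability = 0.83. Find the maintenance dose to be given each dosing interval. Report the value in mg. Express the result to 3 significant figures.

603 mg

At steady state, F × (Dose/τ) = Css × CL.
Dose = Css × CL × τ / F = 13.5 × 2.220 × 16.7 / 0.83 = 603.0 mg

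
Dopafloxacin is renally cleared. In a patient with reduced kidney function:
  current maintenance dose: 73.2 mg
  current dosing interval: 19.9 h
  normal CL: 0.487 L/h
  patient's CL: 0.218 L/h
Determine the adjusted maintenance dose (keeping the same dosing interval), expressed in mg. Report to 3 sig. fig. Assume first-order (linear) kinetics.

32.8 mg

To keep the same average steady-state level, dosing rate must scale with clearance.
CL ratio = 0.218 / 0.487 = 0.4476
New dose (same interval) = 73.2 × 0.4476 = 32.76 mg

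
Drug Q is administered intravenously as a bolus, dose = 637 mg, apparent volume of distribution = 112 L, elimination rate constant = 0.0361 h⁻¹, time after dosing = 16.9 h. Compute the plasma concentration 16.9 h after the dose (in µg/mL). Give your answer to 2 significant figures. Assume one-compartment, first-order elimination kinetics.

C₀ = Dose / Vd = 637.0 / 112 = 5.688 mg/L
C = C₀ · e^(−k·t) = 5.688 × e^(−0.03610 × 16.9)
  = 5.688 × 0.5433 = 3.090 mg/L
(3.090 mg/L = 3.090 µg/mL)

3.1 µg/mL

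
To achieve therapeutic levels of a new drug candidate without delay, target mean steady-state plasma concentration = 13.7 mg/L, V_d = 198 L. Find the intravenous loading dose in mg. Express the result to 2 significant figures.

LD = Css × Vd = 13.7 × 198 = 2713 mg

2700 mg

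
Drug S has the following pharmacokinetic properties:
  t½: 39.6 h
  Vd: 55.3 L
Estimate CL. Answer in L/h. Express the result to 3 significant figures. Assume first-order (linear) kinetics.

0.968 L/h

k = ln2 / t½ = 0.693147 / 39.6 = 0.01750 h⁻¹
CL = k × Vd = 0.01750 × 55.3 = 0.9678 L/h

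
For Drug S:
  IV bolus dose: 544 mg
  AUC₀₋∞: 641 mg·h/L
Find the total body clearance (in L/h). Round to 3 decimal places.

CL = Dose / AUC = 544 / 641 = 0.8487 L/h

0.849 L/h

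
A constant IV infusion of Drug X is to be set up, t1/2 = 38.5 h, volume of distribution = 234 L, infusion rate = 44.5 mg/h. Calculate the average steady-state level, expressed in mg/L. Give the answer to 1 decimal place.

k = ln2 / t½ = 0.693147 / 38.5 = 0.01800 h⁻¹
CL = k × Vd = 0.01800 × 234 = 4.212 L/h
At steady state Css = R₀ / CL = 44.5 / 4.212 = 10.57 mg/L

10.6 mg/L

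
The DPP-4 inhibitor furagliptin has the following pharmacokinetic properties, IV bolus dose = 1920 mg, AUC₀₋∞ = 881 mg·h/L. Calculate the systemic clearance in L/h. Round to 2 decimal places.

CL = Dose / AUC = 1920 / 881 = 2.179 L/h

2.18 L/h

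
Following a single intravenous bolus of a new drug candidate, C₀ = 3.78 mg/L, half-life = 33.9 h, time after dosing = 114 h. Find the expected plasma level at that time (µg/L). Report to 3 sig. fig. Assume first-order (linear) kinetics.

k = ln2 / t½ = 0.693147 / 33.9 = 0.02045 h⁻¹
C = C₀ · e^(−k·t) = 3.780 × e^(−0.02045 × 114)
  = 3.780 × 0.09717 = 0.3673 mg/L
Convert: 0.3673 mg/L × 1000 = 367.3 µg/L

367 µg/L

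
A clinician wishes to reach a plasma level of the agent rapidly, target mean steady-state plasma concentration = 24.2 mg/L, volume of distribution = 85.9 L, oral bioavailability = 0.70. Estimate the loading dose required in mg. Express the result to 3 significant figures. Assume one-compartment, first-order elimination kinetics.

LD = Css × Vd / F = 24.2 × 85.9 / 0.70 = 2970 mg

2970 mg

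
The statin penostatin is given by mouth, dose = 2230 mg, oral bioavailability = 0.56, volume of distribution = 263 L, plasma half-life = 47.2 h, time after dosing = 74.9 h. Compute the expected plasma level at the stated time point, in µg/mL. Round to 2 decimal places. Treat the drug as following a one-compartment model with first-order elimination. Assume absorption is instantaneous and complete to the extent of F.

1.58 µg/mL

Amount reaching circulation = F × Dose = 0.56 × 2230 = 1249 mg
C₀ = F·Dose / Vd = 1249 / 263 = 4.749 mg/L
k = ln2 / t½ = 0.693147 / 47.2 = 0.01469 h⁻¹
C = C₀ · e^(−k·t) = 4.749 × e^(−0.01469 × 74.9)
  = 4.749 × 0.3328 = 1.580 mg/L
(1.580 mg/L = 1.580 µg/mL)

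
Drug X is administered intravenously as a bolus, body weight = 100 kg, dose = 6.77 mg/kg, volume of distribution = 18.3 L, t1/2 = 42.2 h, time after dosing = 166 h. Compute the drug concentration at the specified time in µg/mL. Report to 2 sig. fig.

2.4 µg/mL

Total dose = 6.77 × 100 = 677.0 mg
C₀ = Dose / Vd = 677.0 / 18.3 = 36.99 mg/L
k = ln2 / t½ = 0.693147 / 42.2 = 0.01643 h⁻¹
C = C₀ · e^(−k·t) = 36.99 × e^(−0.01643 × 166)
  = 36.99 × 0.06539 = 2.419 mg/L
(2.419 mg/L = 2.419 µg/mL)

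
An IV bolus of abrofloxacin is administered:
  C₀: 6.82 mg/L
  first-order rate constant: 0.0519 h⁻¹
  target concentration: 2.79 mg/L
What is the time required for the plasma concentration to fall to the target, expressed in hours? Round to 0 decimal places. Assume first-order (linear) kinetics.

17 h

t = ln(C₀ / C) / k = ln(6.820 / 2.79) / 0.05190
  = ln(2.444) / 0.05190 = 0.8936 / 0.05190 = 17.22 h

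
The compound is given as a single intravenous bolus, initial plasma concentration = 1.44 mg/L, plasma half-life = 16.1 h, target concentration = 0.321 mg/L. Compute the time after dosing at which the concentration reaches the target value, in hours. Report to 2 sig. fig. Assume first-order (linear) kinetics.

k = ln2 / t½ = 0.693147 / 16.1 = 0.04305 h⁻¹
t = ln(C₀ / C) / k = ln(1.440 / 0.321) / 0.04305
  = ln(4.486) / 0.04305 = 1.501 / 0.04305 = 34.87 h

35 h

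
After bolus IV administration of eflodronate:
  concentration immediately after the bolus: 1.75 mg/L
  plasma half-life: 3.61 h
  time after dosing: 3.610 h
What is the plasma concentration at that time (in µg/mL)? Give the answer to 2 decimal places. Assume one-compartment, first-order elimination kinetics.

k = ln2 / t½ = 0.693147 / 3.61 = 0.1920 h⁻¹
t / t½ = 3.610 / 3.61 = 1 half-lives
C = C₀ × (1/2)^1 = 1.750 × 0.5000 = 0.8750 mg/L
(0.8750 mg/L = 0.8750 µg/mL)

0.88 µg/mL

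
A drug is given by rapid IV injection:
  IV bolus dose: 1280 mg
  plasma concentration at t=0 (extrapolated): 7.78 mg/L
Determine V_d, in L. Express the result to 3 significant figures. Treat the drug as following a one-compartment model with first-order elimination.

165 L

Vd = Dose / C₀ = 1280 / 7.78 = 164.5 L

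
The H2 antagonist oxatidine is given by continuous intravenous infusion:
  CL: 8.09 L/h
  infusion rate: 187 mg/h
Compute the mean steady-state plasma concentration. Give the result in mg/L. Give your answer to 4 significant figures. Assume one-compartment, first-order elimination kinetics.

At steady state Css = R₀ / CL = 187 / 8.090 = 23.11 mg/L

23.11 mg/L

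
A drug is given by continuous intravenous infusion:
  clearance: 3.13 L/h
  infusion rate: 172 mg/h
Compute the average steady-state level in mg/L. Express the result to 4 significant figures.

At steady state Css = R₀ / CL = 172 / 3.130 = 54.95 mg/L

54.95 mg/L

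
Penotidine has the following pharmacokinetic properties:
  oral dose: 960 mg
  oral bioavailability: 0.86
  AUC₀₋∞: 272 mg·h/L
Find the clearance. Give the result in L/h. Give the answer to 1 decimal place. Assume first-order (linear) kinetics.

3.0 L/h

CL = F·Dose / AUC = 0.86 × 960 / 272 = 3.035 L/h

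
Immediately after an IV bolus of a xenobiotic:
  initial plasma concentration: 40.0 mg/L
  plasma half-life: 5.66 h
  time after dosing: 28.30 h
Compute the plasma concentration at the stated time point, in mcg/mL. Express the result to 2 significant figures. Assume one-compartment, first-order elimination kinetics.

1.3 mcg/mL

k = ln2 / t½ = 0.693147 / 5.66 = 0.1225 h⁻¹
t / t½ = 28.30 / 5.66 = 5 half-lives
C = C₀ × (1/2)^5 = 40.00 × 0.03125 = 1.250 mg/L
(1.250 mg/L = 1.250 mcg/mL)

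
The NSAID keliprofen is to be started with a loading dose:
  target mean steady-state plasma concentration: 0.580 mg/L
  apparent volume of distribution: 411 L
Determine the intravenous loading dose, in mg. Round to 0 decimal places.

LD = Css × Vd = 0.580 × 411 = 238.4 mg

238 mg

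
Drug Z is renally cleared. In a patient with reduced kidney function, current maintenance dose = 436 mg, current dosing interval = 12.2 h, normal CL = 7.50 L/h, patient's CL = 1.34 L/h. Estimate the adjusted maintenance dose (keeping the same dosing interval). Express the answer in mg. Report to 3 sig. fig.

To keep the same average steady-state level, dosing rate must scale with clearance.
CL ratio = 1.34 / 7.50 = 0.1787
New dose (same interval) = 436 × 0.1787 = 77.91 mg

77.9 mg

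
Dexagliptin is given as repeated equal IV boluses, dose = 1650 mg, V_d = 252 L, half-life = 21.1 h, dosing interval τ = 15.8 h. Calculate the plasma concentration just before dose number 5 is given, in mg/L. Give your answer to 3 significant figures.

C₀ per dose = Dose / Vd = 1650 / 252 = 6.548 mg/L
k = ln2 / t½ = 0.693147 / 21.1 = 0.03285 h⁻¹
Fraction remaining after one interval: r = e^(−kτ) = e^(−0.03285 × 15.8) = 0.5951
Before dose 5, 4 doses have been given (aged 1τ, 2τ, 3τ, 4τ).
C_trough = C₀ × (r + r² + … + r^4) = C₀ × r(1−r^4)/(1−r)
        = 6.548 × 0.5951 × (1 − 0.1254) / (1 − 0.5951) = 8.417 mg/L

8.42 mg/L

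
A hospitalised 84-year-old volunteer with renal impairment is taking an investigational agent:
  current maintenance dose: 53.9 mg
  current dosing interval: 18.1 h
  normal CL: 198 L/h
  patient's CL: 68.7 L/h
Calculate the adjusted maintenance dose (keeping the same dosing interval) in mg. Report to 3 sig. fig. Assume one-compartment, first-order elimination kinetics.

To keep the same average steady-state level, dosing rate must scale with clearance.
CL ratio = 68.7 / 198 = 0.3470
New dose (same interval) = 53.9 × 0.3470 = 18.70 mg

18.7 mg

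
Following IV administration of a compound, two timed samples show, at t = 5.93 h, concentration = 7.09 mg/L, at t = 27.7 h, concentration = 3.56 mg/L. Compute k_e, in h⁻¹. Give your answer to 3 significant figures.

0.0316 h⁻¹

k = ln(C₁/C₂) / (t₂ − t₁) = ln(7.09/3.56) / (27.7 − 5.93)
  = 0.6889 / 21.77 = 0.03164 h⁻¹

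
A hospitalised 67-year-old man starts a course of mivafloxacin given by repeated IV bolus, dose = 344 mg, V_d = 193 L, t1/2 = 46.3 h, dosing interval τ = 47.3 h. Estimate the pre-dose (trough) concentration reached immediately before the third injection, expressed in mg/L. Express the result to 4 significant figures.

C₀ per dose = Dose / Vd = 344 / 193 = 1.782 mg/L
k = ln2 / t½ = 0.693147 / 46.3 = 0.01497 h⁻¹
Fraction remaining after one interval: r = e^(−kτ) = e^(−0.01497 × 47.3) = 0.4926
Before dose 3, 2 doses have been given (aged 1τ, 2τ).
C_trough = C₀ × (r + r²) = 1.782 × (0.4926 + 0.2427) = 1.310 mg/L

1.310 mg/L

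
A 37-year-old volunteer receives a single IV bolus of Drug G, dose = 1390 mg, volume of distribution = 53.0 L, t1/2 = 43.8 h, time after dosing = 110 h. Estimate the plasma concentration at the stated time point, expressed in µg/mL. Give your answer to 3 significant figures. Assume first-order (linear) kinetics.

4.60 µg/mL

C₀ = Dose / Vd = 1390 / 53.0 = 26.23 mg/L
k = ln2 / t½ = 0.693147 / 43.8 = 0.01583 h⁻¹
C = C₀ · e^(−k·t) = 26.23 × e^(−0.01583 × 110)
  = 26.23 × 0.1753 = 4.598 mg/L
(4.598 mg/L = 4.598 µg/mL)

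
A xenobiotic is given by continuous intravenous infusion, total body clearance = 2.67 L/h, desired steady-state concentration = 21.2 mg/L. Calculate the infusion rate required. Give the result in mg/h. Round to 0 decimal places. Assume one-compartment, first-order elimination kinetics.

57 mg/h

At steady state, infusion rate R₀ = Css × CL = 21.2 × 2.670 = 56.60 mg/h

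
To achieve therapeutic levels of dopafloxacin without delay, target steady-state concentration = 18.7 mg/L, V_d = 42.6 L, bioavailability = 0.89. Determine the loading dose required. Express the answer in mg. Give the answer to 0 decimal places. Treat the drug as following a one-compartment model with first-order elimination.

895 mg

LD = Css × Vd / F = 18.7 × 42.6 / 0.89 = 895.1 mg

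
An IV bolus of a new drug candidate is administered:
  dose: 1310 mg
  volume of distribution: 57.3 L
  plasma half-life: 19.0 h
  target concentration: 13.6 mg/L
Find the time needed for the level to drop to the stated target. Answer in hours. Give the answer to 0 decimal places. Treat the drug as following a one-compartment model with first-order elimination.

C₀ = Dose / Vd = 1310 / 57.3 = 22.86 mg/L
k = ln2 / t½ = 0.693147 / 19.0 = 0.03648 h⁻¹
t = ln(C₀ / C) / k = ln(22.86 / 13.6) / 0.03648
  = ln(1.681) / 0.03648 = 0.5194 / 0.03648 = 14.24 h

14 h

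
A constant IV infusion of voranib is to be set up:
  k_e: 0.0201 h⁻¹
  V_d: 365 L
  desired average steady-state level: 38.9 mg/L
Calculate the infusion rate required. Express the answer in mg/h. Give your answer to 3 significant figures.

285 mg/h

CL = k × Vd = 0.02010 × 365 = 7.337 L/h
At steady state, infusion rate R₀ = Css × CL = 38.9 × 7.337 = 285.4 mg/h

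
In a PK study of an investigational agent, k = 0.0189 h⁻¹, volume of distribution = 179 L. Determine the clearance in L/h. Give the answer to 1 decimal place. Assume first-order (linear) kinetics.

CL = k × Vd = 0.0189 × 179 = 3.383 L/h

3.4 L/h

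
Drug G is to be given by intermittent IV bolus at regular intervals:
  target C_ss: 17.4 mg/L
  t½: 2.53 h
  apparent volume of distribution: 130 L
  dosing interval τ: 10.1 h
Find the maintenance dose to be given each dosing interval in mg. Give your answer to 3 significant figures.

k = ln2 / t½ = 0.693147 / 2.53 = 0.2740 h⁻¹
CL = k × Vd = 0.2740 × 130 = 35.62 L/h
At steady state, Dose/τ = Css × CL.
Dose = Css × CL × τ = 17.4 × 35.62 × 10.1 = 6260 mg

6260 mg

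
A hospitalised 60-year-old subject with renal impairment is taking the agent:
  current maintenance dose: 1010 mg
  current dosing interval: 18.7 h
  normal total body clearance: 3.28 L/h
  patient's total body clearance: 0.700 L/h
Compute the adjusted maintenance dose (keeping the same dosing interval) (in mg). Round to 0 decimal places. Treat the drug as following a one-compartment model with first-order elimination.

To keep the same average steady-state level, dosing rate must scale with clearance.
CL ratio = 0.700 / 3.28 = 0.2134
New dose (same interval) = 1010 × 0.2134 = 215.5 mg

216 mg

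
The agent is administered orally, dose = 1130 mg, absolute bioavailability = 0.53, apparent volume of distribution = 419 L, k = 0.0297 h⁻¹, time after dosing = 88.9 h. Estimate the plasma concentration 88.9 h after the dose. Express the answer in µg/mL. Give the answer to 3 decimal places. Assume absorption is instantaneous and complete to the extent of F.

Amount reaching circulation = F × Dose = 0.53 × 1130 = 598.9 mg
C₀ = F·Dose / Vd = 598.9 / 419 = 1.429 mg/L
C = C₀ · e^(−k·t) = 1.429 × e^(−0.02970 × 88.9)
  = 1.429 × 0.07134 = 0.1019 mg/L
(0.1019 mg/L = 0.1019 µg/mL)

0.102 µg/mL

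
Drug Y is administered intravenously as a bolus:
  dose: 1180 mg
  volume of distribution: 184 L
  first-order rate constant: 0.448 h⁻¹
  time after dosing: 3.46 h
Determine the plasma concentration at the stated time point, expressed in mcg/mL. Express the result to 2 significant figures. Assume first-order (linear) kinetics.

C₀ = Dose / Vd = 1180 / 184 = 6.413 mg/L
C = C₀ · e^(−k·t) = 6.413 × e^(−0.4480 × 3.46)
  = 6.413 × 0.2122 = 1.361 mg/L
(1.361 mg/L = 1.361 mcg/mL)

1.4 mcg/mL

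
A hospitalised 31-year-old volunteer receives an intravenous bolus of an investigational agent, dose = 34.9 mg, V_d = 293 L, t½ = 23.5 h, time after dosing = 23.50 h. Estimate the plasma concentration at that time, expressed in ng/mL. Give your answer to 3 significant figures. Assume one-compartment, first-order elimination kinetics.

59.6 ng/mL

C₀ = Dose / Vd = 34.90 / 293 = 0.1191 mg/L
k = ln2 / t½ = 0.693147 / 23.5 = 0.02950 h⁻¹
t / t½ = 23.50 / 23.5 = 1 half-lives
C = C₀ × (1/2)^1 = 0.1191 × 0.5000 = 0.05955 mg/L
Convert: 0.05955 mg/L × 1000 = 59.55 ng/mL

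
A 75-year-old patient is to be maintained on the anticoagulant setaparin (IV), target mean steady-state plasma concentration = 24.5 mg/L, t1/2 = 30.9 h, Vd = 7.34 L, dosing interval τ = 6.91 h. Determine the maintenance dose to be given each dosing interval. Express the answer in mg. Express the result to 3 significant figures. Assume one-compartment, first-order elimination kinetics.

27.9 mg

k = ln2 / t½ = 0.693147 / 30.9 = 0.02243 h⁻¹
CL = k × Vd = 0.02243 × 7.34 = 0.1646 L/h
At steady state, Dose/τ = Css × CL.
Dose = Css × CL × τ = 24.5 × 0.1646 × 6.91 = 27.87 mg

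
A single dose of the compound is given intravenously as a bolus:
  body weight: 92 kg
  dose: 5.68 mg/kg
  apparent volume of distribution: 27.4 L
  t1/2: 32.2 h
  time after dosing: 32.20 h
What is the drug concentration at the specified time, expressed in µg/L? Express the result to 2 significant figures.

Total dose = 5.68 × 92 = 522.6 mg
C₀ = Dose / Vd = 522.6 / 27.4 = 19.07 mg/L
k = ln2 / t½ = 0.693147 / 32.2 = 0.02153 h⁻¹
t / t½ = 32.20 / 32.2 = 1 half-lives
C = C₀ × (1/2)^1 = 19.07 × 0.5000 = 9.535 mg/L
Convert: 9.535 mg/L × 1000 = 9535 µg/L

9500 µg/L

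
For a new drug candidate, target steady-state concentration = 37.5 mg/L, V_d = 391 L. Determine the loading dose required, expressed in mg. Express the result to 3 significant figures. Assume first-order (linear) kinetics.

LD = Css × Vd = 37.5 × 391 = 14660 mg

14700 mg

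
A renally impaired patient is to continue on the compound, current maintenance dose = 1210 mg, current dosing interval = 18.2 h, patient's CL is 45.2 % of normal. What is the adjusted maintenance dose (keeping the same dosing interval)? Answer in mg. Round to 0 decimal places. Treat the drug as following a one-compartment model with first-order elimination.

547 mg

To keep the same average steady-state level, dosing rate must scale with clearance.
CL ratio = 45.2 / 100 = 0.4520
New dose (same interval) = 1210 × 0.4520 = 546.9 mg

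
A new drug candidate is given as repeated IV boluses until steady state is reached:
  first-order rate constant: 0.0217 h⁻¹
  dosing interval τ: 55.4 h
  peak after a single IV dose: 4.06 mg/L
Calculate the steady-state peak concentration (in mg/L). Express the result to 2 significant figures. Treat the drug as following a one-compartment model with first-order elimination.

5.8 mg/L

e^(−kτ) = e^(−0.02170 × 55.4) = 0.3005
Accumulation ratio R = 1 / (1 − e^(−kτ)) = 1 / (1 − 0.3005) = 1.430
Steady-state peak = C₀ × R = 4.06 × 1.430 = 5.806 mg/L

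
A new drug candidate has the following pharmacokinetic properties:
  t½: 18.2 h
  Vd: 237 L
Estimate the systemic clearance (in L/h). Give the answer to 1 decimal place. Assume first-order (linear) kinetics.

k = ln2 / t½ = 0.693147 / 18.2 = 0.03809 h⁻¹
CL = k × Vd = 0.03809 × 237 = 9.027 L/h

9.0 L/h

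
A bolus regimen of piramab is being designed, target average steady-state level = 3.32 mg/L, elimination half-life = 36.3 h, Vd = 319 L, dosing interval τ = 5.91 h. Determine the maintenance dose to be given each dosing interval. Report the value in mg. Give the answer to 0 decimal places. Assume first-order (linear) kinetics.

k = ln2 / t½ = 0.693147 / 36.3 = 0.01909 h⁻¹
CL = k × Vd = 0.01909 × 319 = 6.090 L/h
At steady state, Dose/τ = Css × CL.
Dose = Css × CL × τ = 3.32 × 6.090 × 5.91 = 119.5 mg

120 mg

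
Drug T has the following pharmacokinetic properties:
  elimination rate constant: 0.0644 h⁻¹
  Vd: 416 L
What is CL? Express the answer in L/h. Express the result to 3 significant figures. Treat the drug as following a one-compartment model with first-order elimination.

26.8 L/h

CL = k × Vd = 0.0644 × 416 = 26.79 L/h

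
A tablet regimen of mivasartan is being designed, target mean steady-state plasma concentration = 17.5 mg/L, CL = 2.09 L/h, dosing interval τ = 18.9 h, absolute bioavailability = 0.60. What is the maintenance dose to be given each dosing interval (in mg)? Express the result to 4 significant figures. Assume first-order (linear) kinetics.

1152 mg

At steady state, F × (Dose/τ) = Css × CL.
Dose = Css × CL × τ / F = 17.5 × 2.090 × 18.9 / 0.60 = 1152 mg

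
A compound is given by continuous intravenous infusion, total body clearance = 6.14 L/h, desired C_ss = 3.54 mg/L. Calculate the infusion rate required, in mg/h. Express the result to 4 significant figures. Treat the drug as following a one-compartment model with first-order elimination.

At steady state, infusion rate R₀ = Css × CL = 3.54 × 6.140 = 21.74 mg/h

21.74 mg/h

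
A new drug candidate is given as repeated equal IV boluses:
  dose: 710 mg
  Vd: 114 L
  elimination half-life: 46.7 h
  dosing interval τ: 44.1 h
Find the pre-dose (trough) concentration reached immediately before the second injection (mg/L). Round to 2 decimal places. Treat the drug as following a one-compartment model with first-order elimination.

C₀ per dose = Dose / Vd = 710 / 114 = 6.228 mg/L
k = ln2 / t½ = 0.693147 / 46.7 = 0.01484 h⁻¹
Fraction remaining after one interval: r = e^(−kτ) = e^(−0.01484 × 44.1) = 0.5197
Before dose 2, 1 dose has been given (aged 1τ).
C_trough = C₀ × r = 6.228 × 0.5197 = 3.237 mg/L

3.24 mg/L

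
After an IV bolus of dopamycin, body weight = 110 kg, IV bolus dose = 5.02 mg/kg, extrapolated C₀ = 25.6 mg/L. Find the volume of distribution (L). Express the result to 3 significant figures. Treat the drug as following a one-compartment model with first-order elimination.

Dose = 5.02 × 110 = 552.2 mg
Vd = Dose / C₀ = 552.2 / 25.6 = 21.57 L

21.6 L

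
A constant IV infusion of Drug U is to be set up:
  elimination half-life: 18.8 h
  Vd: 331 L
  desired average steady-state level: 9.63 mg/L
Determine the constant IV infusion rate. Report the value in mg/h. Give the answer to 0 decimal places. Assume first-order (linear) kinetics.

118 mg/h

k = ln2 / t½ = 0.693147 / 18.8 = 0.03687 h⁻¹
CL = k × Vd = 0.03687 × 331 = 12.20 L/h
At steady state, infusion rate R₀ = Css × CL = 9.63 × 12.20 = 117.5 mg/h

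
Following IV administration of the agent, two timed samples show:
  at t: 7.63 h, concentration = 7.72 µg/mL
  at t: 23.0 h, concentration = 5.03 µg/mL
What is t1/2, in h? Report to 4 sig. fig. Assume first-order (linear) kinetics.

24.87 h

k = ln(C₁/C₂) / (t₂ − t₁) = ln(7.72/5.03) / (23.0 − 7.63)
  = 0.4284 / 15.37 = 0.02787 h⁻¹
t½ = ln2 / k = 0.693147 / 0.02787 = 24.87 h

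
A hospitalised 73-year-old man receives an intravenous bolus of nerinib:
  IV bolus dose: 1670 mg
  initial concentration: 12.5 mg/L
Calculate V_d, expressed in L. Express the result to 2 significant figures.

130 L

Vd = Dose / C₀ = 1670 / 12.5 = 133.6 L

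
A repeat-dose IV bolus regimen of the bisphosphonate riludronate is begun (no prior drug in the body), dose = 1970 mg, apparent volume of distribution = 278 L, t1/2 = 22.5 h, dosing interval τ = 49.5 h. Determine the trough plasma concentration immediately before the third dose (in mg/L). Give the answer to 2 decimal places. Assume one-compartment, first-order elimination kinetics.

C₀ per dose = Dose / Vd = 1970 / 278 = 7.086 mg/L
k = ln2 / t½ = 0.693147 / 22.5 = 0.03081 h⁻¹
Fraction remaining after one interval: r = e^(−kτ) = e^(−0.03081 × 49.5) = 0.2176
Before dose 3, 2 doses have been given (aged 1τ, 2τ).
C_trough = C₀ × (r + r²) = 7.086 × (0.2176 + 0.04735) = 1.877 mg/L

1.88 mg/L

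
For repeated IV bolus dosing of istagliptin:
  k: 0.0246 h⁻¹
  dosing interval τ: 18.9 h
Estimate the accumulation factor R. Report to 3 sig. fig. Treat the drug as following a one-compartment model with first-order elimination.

e^(−kτ) = e^(−0.02460 × 18.9) = 0.6282
Accumulation ratio R = 1 / (1 − e^(−kτ)) = 1 / (1 − 0.6282) = 2.690

2.69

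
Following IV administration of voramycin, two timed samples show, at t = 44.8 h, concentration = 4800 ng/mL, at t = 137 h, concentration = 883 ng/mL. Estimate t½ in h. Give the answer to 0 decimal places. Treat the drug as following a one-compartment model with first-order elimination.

k = ln(C₁/C₂) / (t₂ − t₁) = ln(4800/883) / (137 − 44.8)
  = 1.693 / 92.20 = 0.01836 h⁻¹
t½ = ln2 / k = 0.693147 / 0.01836 = 37.75 h

38 h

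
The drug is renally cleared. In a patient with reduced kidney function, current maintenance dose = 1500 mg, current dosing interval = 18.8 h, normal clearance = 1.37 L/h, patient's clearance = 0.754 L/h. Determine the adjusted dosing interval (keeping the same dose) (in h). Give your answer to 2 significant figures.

To keep the same average steady-state level, dosing rate must scale with clearance.
CL ratio = 0.754 / 1.37 = 0.5504
New interval (same dose) = 18.8 / 0.5504 = 34.16 h

34 h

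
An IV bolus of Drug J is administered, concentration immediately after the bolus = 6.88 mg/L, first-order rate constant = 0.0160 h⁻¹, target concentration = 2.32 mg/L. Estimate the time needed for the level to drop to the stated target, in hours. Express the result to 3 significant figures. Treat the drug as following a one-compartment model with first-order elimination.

t = ln(C₀ / C) / k = ln(6.880 / 2.32) / 0.01600
  = ln(2.966) / 0.01600 = 1.087 / 0.01600 = 67.94 h

67.9 h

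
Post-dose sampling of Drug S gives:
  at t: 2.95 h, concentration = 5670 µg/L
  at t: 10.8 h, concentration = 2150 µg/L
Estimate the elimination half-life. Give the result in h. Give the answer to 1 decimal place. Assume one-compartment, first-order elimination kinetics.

5.6 h

k = ln(C₁/C₂) / (t₂ − t₁) = ln(5670/2150) / (10.8 − 2.95)
  = 0.9697 / 7.850 = 0.1235 h⁻¹
t½ = ln2 / k = 0.693147 / 0.1235 = 5.613 h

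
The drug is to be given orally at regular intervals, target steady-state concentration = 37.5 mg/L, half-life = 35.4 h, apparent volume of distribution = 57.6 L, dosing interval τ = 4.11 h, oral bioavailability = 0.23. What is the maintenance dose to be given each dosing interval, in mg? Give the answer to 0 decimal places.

k = ln2 / t½ = 0.693147 / 35.4 = 0.01958 h⁻¹
CL = k × Vd = 0.01958 × 57.6 = 1.128 L/h
At steady state, F × (Dose/τ) = Css × CL.
Dose = Css × CL × τ / F = 37.5 × 1.128 × 4.11 / 0.23 = 755.9 mg

756 mg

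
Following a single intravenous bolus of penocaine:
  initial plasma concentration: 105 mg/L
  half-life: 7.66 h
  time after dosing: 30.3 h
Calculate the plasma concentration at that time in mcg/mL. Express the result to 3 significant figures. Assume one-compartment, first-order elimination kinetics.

k = ln2 / t½ = 0.693147 / 7.66 = 0.09049 h⁻¹
C = C₀ · e^(−k·t) = 105.0 × e^(−0.09049 × 30.3)
  = 105.0 × 0.06445 = 6.767 mg/L
(6.767 mg/L = 6.767 mcg/mL)

6.77 mcg/mL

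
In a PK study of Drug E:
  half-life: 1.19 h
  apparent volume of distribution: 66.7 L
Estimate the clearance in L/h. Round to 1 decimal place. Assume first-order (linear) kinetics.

38.9 L/h

k = ln2 / t½ = 0.693147 / 1.19 = 0.5825 h⁻¹
CL = k × Vd = 0.5825 × 66.7 = 38.85 L/h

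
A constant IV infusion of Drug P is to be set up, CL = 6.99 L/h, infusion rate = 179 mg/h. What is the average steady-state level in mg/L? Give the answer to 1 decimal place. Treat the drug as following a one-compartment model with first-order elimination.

At steady state Css = R₀ / CL = 179 / 6.990 = 25.61 mg/L

25.6 mg/L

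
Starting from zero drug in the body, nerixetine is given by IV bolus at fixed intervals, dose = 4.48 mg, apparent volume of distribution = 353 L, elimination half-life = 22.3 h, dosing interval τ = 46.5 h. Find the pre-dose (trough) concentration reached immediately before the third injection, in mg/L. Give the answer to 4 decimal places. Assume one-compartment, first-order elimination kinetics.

0.0037 mg/L

C₀ per dose = Dose / Vd = 4.48 / 353 = 0.01269 mg/L
k = ln2 / t½ = 0.693147 / 22.3 = 0.03108 h⁻¹
Fraction remaining after one interval: r = e^(−kτ) = e^(−0.03108 × 46.5) = 0.2357
Before dose 3, 2 doses have been given (aged 1τ, 2τ).
C_trough = C₀ × (r + r²) = 0.01269 × (0.2357 + 0.05555) = 0.003696 mg/L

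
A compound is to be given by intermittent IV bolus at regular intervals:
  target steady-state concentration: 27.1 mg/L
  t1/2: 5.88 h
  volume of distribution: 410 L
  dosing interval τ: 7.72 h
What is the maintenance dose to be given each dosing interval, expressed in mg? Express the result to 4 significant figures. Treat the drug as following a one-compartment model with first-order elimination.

10110 mg

k = ln2 / t½ = 0.693147 / 5.88 = 0.1179 h⁻¹
CL = k × Vd = 0.1179 × 410 = 48.34 L/h
At steady state, Dose/τ = Css × CL.
Dose = Css × CL × τ = 27.1 × 48.34 × 7.72 = 10110 mg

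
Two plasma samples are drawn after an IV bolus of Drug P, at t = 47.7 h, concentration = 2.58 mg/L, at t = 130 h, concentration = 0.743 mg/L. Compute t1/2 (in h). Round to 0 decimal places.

46 h

k = ln(C₁/C₂) / (t₂ − t₁) = ln(2.58/0.743) / (130 − 47.7)
  = 1.245 / 82.30 = 0.01513 h⁻¹
t½ = ln2 / k = 0.693147 / 0.01513 = 45.81 h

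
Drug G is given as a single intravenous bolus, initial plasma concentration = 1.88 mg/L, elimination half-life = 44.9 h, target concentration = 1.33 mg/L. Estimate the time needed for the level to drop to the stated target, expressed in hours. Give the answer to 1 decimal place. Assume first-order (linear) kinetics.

22.4 h

k = ln2 / t½ = 0.693147 / 44.9 = 0.01544 h⁻¹
t = ln(C₀ / C) / k = ln(1.880 / 1.33) / 0.01544
  = ln(1.414) / 0.01544 = 0.3464 / 0.01544 = 22.44 h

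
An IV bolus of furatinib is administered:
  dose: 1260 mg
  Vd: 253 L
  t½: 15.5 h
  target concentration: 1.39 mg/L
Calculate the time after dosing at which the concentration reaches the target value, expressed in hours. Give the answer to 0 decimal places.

C₀ = Dose / Vd = 1260 / 253 = 4.980 mg/L
k = ln2 / t½ = 0.693147 / 15.5 = 0.04472 h⁻¹
t = ln(C₀ / C) / k = ln(4.980 / 1.39) / 0.04472
  = ln(3.583) / 0.04472 = 1.276 / 0.04472 = 28.53 h

29 h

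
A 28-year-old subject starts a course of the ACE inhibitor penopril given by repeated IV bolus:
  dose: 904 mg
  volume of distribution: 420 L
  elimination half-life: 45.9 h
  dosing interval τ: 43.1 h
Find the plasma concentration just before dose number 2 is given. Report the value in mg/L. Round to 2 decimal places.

C₀ per dose = Dose / Vd = 904 / 420 = 2.152 mg/L
k = ln2 / t½ = 0.693147 / 45.9 = 0.01510 h⁻¹
Fraction remaining after one interval: r = e^(−kτ) = e^(−0.01510 × 43.1) = 0.5216
Before dose 2, 1 dose has been given (aged 1τ).
C_trough = C₀ × r = 2.152 × 0.5216 = 1.122 mg/L

1.12 mg/L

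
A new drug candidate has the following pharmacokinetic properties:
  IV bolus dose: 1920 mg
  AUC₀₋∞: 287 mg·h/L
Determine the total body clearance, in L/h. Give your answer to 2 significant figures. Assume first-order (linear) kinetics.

6.7 L/h

CL = Dose / AUC = 1920 / 287 = 6.690 L/h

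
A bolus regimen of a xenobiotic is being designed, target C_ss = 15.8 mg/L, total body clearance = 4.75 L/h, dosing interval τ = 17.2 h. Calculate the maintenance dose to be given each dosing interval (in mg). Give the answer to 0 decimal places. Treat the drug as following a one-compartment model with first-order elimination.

At steady state, Dose/τ = Css × CL.
Dose = Css × CL × τ = 15.8 × 4.750 × 17.2 = 1291 mg

1291 mg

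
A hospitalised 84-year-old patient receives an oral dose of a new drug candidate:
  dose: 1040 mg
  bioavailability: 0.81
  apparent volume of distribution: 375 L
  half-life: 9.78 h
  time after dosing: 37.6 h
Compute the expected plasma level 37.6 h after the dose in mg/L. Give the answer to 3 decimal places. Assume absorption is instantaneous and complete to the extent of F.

0.156 mg/L

Amount reaching circulation = F × Dose = 0.81 × 1040 = 842.4 mg
C₀ = F·Dose / Vd = 842.4 / 375 = 2.246 mg/L
k = ln2 / t½ = 0.693147 / 9.78 = 0.07087 h⁻¹
C = C₀ · e^(−k·t) = 2.246 × e^(−0.07087 × 37.6)
  = 2.246 × 0.06962 = 0.1564 mg/L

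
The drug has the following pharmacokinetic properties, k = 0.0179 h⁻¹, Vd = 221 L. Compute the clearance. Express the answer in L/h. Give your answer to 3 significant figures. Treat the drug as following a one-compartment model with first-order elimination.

CL = k × Vd = 0.0179 × 221 = 3.956 L/h

3.96 L/h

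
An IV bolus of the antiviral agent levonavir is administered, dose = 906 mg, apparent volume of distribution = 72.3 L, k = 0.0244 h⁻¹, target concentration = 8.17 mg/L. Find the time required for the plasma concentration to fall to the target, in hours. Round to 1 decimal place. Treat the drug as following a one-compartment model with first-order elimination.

C₀ = Dose / Vd = 906.0 / 72.3 = 12.53 mg/L
t = ln(C₀ / C) / k = ln(12.53 / 8.17) / 0.02440
  = ln(1.534) / 0.02440 = 0.4279 / 0.02440 = 17.54 h

17.5 h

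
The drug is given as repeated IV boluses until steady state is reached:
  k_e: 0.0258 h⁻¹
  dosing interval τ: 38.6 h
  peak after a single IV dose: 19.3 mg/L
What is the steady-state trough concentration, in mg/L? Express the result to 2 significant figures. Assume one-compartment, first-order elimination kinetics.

11 mg/L

e^(−kτ) = e^(−0.02580 × 38.6) = 0.3694
Accumulation ratio R = 1 / (1 − e^(−kτ)) = 1 / (1 − 0.3694) = 1.586
Steady-state trough = C₀ × R × e^(−kτ) = 19.3 × 1.586 × 0.3694 = 11.31 mg/L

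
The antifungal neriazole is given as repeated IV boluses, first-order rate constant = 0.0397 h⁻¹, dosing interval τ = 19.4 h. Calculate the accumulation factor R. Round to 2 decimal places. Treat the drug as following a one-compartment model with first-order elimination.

e^(−kτ) = e^(−0.03970 × 19.4) = 0.4629
Accumulation ratio R = 1 / (1 − e^(−kτ)) = 1 / (1 − 0.4629) = 1.862

1.86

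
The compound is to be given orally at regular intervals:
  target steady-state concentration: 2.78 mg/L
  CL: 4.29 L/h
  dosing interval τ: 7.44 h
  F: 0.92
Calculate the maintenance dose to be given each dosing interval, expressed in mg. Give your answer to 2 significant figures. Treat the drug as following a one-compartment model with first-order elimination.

At steady state, F × (Dose/τ) = Css × CL.
Dose = Css × CL × τ / F = 2.78 × 4.290 × 7.44 / 0.92 = 96.45 mg

96 mg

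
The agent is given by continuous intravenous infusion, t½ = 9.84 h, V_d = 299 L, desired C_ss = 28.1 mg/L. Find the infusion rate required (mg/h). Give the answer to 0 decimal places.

592 mg/h

k = ln2 / t½ = 0.693147 / 9.84 = 0.07044 h⁻¹
CL = k × Vd = 0.07044 × 299 = 21.06 L/h
At steady state, infusion rate R₀ = Css × CL = 28.1 × 21.06 = 591.8 mg/h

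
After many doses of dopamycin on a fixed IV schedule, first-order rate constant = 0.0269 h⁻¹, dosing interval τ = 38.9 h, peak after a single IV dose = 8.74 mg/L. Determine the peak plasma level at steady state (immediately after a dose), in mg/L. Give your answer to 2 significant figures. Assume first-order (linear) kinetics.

e^(−kτ) = e^(−0.02690 × 38.9) = 0.3512
Accumulation ratio R = 1 / (1 − e^(−kτ)) = 1 / (1 − 0.3512) = 1.541
Steady-state peak = C₀ × R = 8.74 × 1.541 = 13.47 mg/L

13 mg/L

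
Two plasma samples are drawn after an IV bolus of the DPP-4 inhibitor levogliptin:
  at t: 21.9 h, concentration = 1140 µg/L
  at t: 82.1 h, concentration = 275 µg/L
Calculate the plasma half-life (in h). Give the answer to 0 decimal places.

k = ln(C₁/C₂) / (t₂ − t₁) = ln(1140/275) / (82.1 − 21.9)
  = 1.422 / 60.20 = 0.02362 h⁻¹
t½ = ln2 / k = 0.693147 / 0.02362 = 29.35 h

29 h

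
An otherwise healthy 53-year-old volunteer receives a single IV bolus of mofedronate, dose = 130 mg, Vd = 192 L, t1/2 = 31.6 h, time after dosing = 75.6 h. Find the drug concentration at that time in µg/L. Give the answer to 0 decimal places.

129 µg/L

C₀ = Dose / Vd = 130.0 / 192 = 0.6771 mg/L
k = ln2 / t½ = 0.693147 / 31.6 = 0.02194 h⁻¹
C = C₀ · e^(−k·t) = 0.6771 × e^(−0.02194 × 75.6)
  = 0.6771 × 0.1904 = 0.1289 mg/L
Convert: 0.1289 mg/L × 1000 = 128.9 µg/L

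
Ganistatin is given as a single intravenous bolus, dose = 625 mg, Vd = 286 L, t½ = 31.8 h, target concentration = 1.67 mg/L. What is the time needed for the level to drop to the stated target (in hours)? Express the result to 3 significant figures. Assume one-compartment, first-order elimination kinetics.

C₀ = Dose / Vd = 625.0 / 286 = 2.185 mg/L
k = ln2 / t½ = 0.693147 / 31.8 = 0.02180 h⁻¹
t = ln(C₀ / C) / k = ln(2.185 / 1.67) / 0.02180
  = ln(1.308) / 0.02180 = 0.2685 / 0.02180 = 12.32 h

12.3 h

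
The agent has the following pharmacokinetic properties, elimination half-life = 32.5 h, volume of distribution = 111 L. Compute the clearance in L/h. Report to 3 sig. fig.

2.37 L/h

k = ln2 / t½ = 0.693147 / 32.5 = 0.02133 h⁻¹
CL = k × Vd = 0.02133 × 111 = 2.368 L/h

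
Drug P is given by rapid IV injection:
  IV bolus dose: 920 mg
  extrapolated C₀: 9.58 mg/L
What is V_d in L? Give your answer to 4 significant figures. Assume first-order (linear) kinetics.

Vd = Dose / C₀ = 920.0 / 9.58 = 96.03 L

96.03 L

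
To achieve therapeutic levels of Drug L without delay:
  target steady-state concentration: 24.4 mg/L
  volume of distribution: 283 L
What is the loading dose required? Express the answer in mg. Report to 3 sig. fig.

6910 mg

LD = Css × Vd = 24.4 × 283 = 6905 mg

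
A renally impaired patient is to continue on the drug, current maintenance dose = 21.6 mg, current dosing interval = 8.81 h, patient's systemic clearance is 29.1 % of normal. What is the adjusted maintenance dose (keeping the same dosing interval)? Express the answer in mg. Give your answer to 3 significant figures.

To keep the same average steady-state level, dosing rate must scale with clearance.
CL ratio = 29.1 / 100 = 0.2910
New dose (same interval) = 21.6 × 0.2910 = 6.286 mg

6.29 mg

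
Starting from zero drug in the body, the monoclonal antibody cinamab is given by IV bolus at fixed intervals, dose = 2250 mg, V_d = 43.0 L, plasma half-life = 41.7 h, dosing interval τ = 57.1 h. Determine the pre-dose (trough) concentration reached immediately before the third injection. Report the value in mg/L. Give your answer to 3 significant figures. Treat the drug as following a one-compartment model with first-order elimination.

C₀ per dose = Dose / Vd = 2250 / 43.0 = 52.33 mg/L
k = ln2 / t½ = 0.693147 / 41.7 = 0.01662 h⁻¹
Fraction remaining after one interval: r = e^(−kτ) = e^(−0.01662 × 57.1) = 0.3871
Before dose 3, 2 doses have been given (aged 1τ, 2τ).
C_trough = C₀ × (r + r²) = 52.33 × (0.3871 + 0.1498) = 28.10 mg/L

28.1 mg/L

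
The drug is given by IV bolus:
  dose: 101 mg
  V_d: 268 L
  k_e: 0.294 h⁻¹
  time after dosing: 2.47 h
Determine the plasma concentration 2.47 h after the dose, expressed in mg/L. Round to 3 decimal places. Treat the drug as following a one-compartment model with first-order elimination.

0.182 mg/L

C₀ = Dose / Vd = 101.0 / 268 = 0.3769 mg/L
C = C₀ · e^(−k·t) = 0.3769 × e^(−0.2940 × 2.47)
  = 0.3769 × 0.4838 = 0.1823 mg/L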